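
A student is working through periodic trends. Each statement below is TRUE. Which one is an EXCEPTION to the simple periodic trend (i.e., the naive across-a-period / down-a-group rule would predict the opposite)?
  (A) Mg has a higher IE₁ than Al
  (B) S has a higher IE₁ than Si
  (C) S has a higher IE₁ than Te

The general trend: IE₁ increases across a period and decreases down a group.
(A) Mg (period 3, group 2) vs Al (period 3, group 13): the stated order contradicts the simple trend.
(B) S (period 3, group 16) vs Si (period 3, group 14): the stated order agrees with the simple trend.
(C) S (period 3, group 16) vs Te (period 5, group 16): the stated order agrees with the simple trend.
The exception is (A): Al's single 3p electron is easier to remove than one from Mg's filled 3s².

(A)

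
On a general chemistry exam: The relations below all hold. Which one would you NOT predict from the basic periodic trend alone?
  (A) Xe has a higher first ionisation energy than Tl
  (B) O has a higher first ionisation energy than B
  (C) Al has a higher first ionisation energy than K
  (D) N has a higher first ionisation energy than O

The general trend: first ionisation energy increases across a period and decreases down a group.
(A) Xe (period 5, group 18) vs Tl (period 6, group 13): the stated order agrees with the simple trend.
(B) O (period 2, group 16) vs B (period 2, group 13): the stated order agrees with the simple trend.
(C) Al (period 3, group 13) vs K (period 4, group 1): the stated order agrees with the simple trend.
(D) N (period 2, group 15) vs O (period 2, group 16): the stated order contradicts the simple trend.
The exception is (D): pairing an electron in O's 2p⁴ costs repulsion energy, so O ionizes more easily than half-filled N (2p³).

(D)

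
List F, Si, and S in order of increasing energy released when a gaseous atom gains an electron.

Si < S < F

F is in period 2, group 17; Si is in period 3, group 14; S is in period 3, group 16.
EA tends to increase across a period and decrease down a group, though the pattern is less regular than for IE or radius.
Here both period and group differ, so the two effects have to be weighed against each other.
S > Si: both are in period 3; the period trend gives S the larger value.
F > S: relative to S, both the across-period and down-group shifts push F's electron affinity up.
Approximate values (kJ/mol): F 328, Si 134, S 200.
So from lowest to highest: Si < S < F.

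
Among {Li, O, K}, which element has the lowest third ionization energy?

K

The third ionization energy removes an electron from the +2 ion. For each element: Li²⁺ is already 1 electron into the core; O²⁺ still has 4 valence electrons; K²⁺ is already 1 electron into the core.
Usually core removal costs more than valence removal, but here the competition is close: a tightly held n=2 valence electron can cost more to remove than an n=3 core electron, so the actual values have to decide it.
Tabulated IE_3 (kJ/mol): Li 11815, O 5300, K 4420.
Putting it together, IE_3: K < O < Li.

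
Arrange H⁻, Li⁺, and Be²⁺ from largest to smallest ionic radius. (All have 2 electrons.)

All of these have 2 electrons, so size is governed by nuclear charge alone: the more protons, the stronger the pull on the same electron cloud, and the smaller the ion.
Nuclear charges: Be²⁺ (Z=4), Li⁺ (Z=3), H⁻ (Z=1).
Largest to smallest: H⁻ > Li⁺ > Be²⁺.

H⁻ > Li⁺ > Be²⁺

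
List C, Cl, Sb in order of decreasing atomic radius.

Sb > Cl > C

C is in period 2, group 14; Cl is in period 3, group 17; Sb is in period 5, group 15.
Across a period the added protons contract the valence shell; down a group each new principal shell makes the atom larger.
Here both period and group differ, so the two effects have to be weighed against each other.
Cl > C: period and group pull opposite ways; the down-group shift dominates (99 vs 75 pm).
Sb > Cl: relative to Cl, both the across-period and down-group shifts push Sb's atomic radius up.
Tabulated atomic radius (pm): C 75, Cl 99, Sb 140.
So from largest to smallest: Sb > Cl > C.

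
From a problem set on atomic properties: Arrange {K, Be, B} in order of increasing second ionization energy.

IE_2 is the cost of taking one more electron from the +1 cation: K⁺ is the bare [Ar] core; Be⁺ still has 1 valence electron; B⁺ still has 2 valence electrons.
Pulling an electron out of a noble-gas core costs far more than removing a remaining valence electron, so K sits at the high end of IE_2.
Valence configurations: Be⁺ [He]2s¹, B⁺ [He]2s².
Approximate IE_2 values (kJ/mol): K 3052, Be 1757, B 2427.
Overall IE_2 order: Be < B < K.

Be < B < K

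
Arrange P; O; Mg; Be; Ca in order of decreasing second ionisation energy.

O, P, Be, Mg, Ca

After 1 electron has been removed, what remains? P⁺ still has 4 valence electrons; O⁺ still has 5 valence electrons; Mg⁺ still has 1 valence electron; Be⁺ still has 1 valence electron; Ca⁺ still has 1 valence electron.
All are still removing valence electrons, so compare the +1 ions as you would atoms: IE_2 generally rises across a period (higher Z_eff) and falls down a group (larger shell), subject to the usual subshell exceptions.
Valence configurations: P⁺ [Ne]3s²3p², O⁺ [He]2s²2p³, Mg⁺ [Ne]3s¹, Be⁺ [He]2s¹, Ca⁺ [Ar]4s¹.
Tabulated IE_2 (kJ/mol): P 1907, O 3388, Mg 1451, Be 1757, Ca 1145.
So the second ionization energies run Ca < Mg < Be < P < O.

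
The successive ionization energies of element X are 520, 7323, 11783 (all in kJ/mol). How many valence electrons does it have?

1

Look for the largest jump between consecutive ionization energies: IE2/IE1 ≈ 14.1, far larger than any earlier ratio.
That jump marks the point where a core electron is being removed. So the atom has 1 valence electron.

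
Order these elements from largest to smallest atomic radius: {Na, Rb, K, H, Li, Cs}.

Cs > Rb > K > Na > Li > H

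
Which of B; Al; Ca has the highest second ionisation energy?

B

After 1 electron has been removed, what remains? B⁺ still has 2 valence electrons; Al⁺ still has 2 valence electrons; Ca⁺ still has 1 valence electron.
All are still removing valence electrons, so compare the +1 ions as you would atoms: IE_2 generally rises across a period (higher Z_eff) and falls down a group (larger shell), subject to the usual subshell exceptions.
Valence configurations: B⁺ [He]2s², Al⁺ [Ne]3s², Ca⁺ [Ar]4s¹.
The numbers (kJ/mol): B 2427, Al 1817, Ca 1145.
Hence IE_2: Ca < Al < B.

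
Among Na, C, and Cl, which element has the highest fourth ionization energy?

Na

IE_4 is the cost of taking one more electron from the +3 cation: Na³⁺ is already 2 electrons into the core; C³⁺ still has 1 valence electron; Cl³⁺ still has 4 valence electrons.
Breaking into a closed-shell core is much more expensive than removing a leftover valence electron — Na has the largest IE_4 here.
Valence configurations: C³⁺ [He]2s¹, Cl³⁺ [Ne]3s²3p².
Approximate IE_4 values (kJ/mol): Na 9543, C 6223, Cl 5159.
So the fourth ionization energies run Cl < C < Na.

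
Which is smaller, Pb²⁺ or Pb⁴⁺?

Pb⁴⁺

Both ions have Z = 82 protons, but Pb⁴⁺ has lost more electrons, so its remaining electrons feel a larger effective nuclear charge per electron and are pulled in more tightly.
Higher positive charge → smaller ion, so Pb²⁺ > Pb⁴⁺.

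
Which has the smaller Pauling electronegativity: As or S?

As

S is in period 3, group 16; As is in period 4, group 15.
Smaller atoms with higher effective nuclear charge are more electronegative.
Neither a single period nor a single group — weigh both effects.
S > As: both effects reinforce here, so S is clearly the higher of the two.
Approximate values (Pauling): S 2.58, As 2.18.
So As has the smaller Pauling electronegativity (As < S).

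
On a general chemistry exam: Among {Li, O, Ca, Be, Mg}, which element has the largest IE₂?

The second ionization energy removes an electron from the +1 ion. For each element: Li⁺ is the bare [He] core; O⁺ still has 5 valence electrons; Ca⁺ still has 1 valence electron; Be⁺ still has 1 valence electron; Mg⁺ still has 1 valence electron.
Breaking into a closed-shell core is much more expensive than removing a leftover valence electron — Li has the largest IE_2 here.
Valence configurations: O⁺ [He]2s²2p³, Ca⁺ [Ar]4s¹, Be⁺ [He]2s¹, Mg⁺ [Ne]3s¹.
The numbers (kJ/mol): Li 7298, O 3388, Ca 1145, Be 1757, Mg 1451.
Overall IE_2 order: Ca < Mg < Be < O < Li.

Li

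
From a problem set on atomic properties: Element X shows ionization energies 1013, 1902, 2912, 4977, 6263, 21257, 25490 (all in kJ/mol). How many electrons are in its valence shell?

Look for the largest jump between consecutive ionization energies: IE6/IE5 ≈ 3.4, far larger than any earlier ratio.
That jump marks the point where a core electron is being removed. So the atom has 5 valence electrons.

5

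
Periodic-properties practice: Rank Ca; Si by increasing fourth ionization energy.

After 3 electrons have been removed, what remains? Ca³⁺ is already 1 electron into the core; Si³⁺ still has 1 valence electron.
Core electrons are held far more tightly than valence electrons, so Ca tops the IE_4 order.
Tabulated IE_4 (kJ/mol): Ca 6491, Si 4356.
So the fourth ionization energies run Si < Ca.

Si, Ca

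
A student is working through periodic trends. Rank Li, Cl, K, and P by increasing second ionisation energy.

P, Cl, K, Li

The second ionization energy removes an electron from the +1 ion. For each element: Li⁺ is the bare [He] core; Cl⁺ still has 6 valence electrons; K⁺ is the bare [Ar] core; P⁺ still has 4 valence electrons.
Breaking into a closed-shell core is much more expensive than removing a leftover valence electron — K and Li have the largest IE_2 here.
Valence configurations: Cl⁺ [Ne]3s²3p⁴, P⁺ [Ne]3s²3p².
The numbers (kJ/mol): Li 7298, Cl 2298, K 3052, P 1907.
So the second ionization energies run P < Cl < K < Li.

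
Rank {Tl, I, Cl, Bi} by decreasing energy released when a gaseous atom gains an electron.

Electron affinity generally becomes more exothermic across a period toward the halogens and less exothermic down a group.
These span different periods and groups, so the two trends combine.
Bi > Tl: Bi lies to the right of Tl in period 6, so the across-period effect alone puts Bi higher.
I > Bi: both effects reinforce here, so I is clearly the higher of the two.
Cl > I: they share group 17; the group trend gives Cl the larger value.
Tabulated electron affinity (kJ/mol): Cl 349, I 295, Tl 19, Bi 91.
So from highest to lowest: Cl > I > Bi > Tl.

Cl > I > Bi > Tl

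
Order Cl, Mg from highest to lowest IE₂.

The second ionization energy removes an electron from the +1 ion. For each element: Cl⁺ still has 6 valence electrons; Mg⁺ still has 1 valence electron.
All are still removing valence electrons, so compare the +1 ions as you would atoms: IE_2 generally rises across a period (higher Z_eff) and falls down a group (larger shell), subject to the usual subshell exceptions.
Valence configurations: Cl⁺ [Ne]3s²3p⁴, Mg⁺ [Ne]3s¹.
Tabulated IE_2 (kJ/mol): Cl 2298, Mg 1451.
Hence IE_2: Mg < Cl.

Cl > Mg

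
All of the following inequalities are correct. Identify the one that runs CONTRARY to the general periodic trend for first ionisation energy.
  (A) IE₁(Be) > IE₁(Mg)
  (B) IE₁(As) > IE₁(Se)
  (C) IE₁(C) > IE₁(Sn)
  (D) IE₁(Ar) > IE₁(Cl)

(B)

The general trend: first ionisation energy increases across a period and decreases down a group.
(A) Be (period 2, group 2) vs Mg (period 3, group 2): the stated order agrees with the simple trend.
(B) As (period 4, group 15) vs Se (period 4, group 16): the stated order contradicts the simple trend.
(C) C (period 2, group 14) vs Sn (period 5, group 14): the stated order agrees with the simple trend.
(D) Ar (period 3, group 18) vs Cl (period 3, group 17): the stated order agrees with the simple trend.
The exception is (B): Se (4p⁴) ionizes more easily than half-filled As (4p³).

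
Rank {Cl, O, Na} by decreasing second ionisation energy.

Na > O > Cl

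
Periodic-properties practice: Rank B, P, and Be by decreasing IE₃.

Be > B > P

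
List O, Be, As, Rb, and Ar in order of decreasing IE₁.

Be is in period 2, group 2; O is in period 2, group 16; Ar is in period 3, group 18; As is in period 4, group 15; Rb is in period 5, group 1.
Across a period the outer electron is held more tightly (higher IE₁); down a group it sits in a higher shell, more shielded, and comes off more easily.
These span different periods and groups, so the two trends combine.
Be > Rb: relative to Rb, both the across-period and down-group shifts push Be's first ionization energy up.
As > Be: the two effects oppose for this pair; the across-period effect wins (947 vs 900 kJ/mol).
O > As: both effects reinforce here, so O is clearly the higher of the two.
Ar > O: period and group pull opposite ways; the across-period shift dominates (1521 vs 1314 kJ/mol).
Tabulated first ionization energy (kJ/mol): Be 900, O 1314, Ar 1521, As 947, Rb 403.
So from highest to lowest: Ar > O > As > Be > Rb.

Ar, O, As, Be, Rb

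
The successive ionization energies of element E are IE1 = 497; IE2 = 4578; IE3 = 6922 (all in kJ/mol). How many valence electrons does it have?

Look for the largest jump between consecutive ionization energies: IE2/IE1 ≈ 9.2, far larger than any earlier ratio.
That jump marks the point where a core electron is being removed. So the atom has 1 valence electron.

1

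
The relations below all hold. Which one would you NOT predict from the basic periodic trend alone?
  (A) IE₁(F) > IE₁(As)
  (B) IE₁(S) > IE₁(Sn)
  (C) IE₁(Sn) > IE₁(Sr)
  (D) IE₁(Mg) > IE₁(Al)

(D)

The general trend: first ionization energy increases across a period and decreases down a group.
(A) F (period 2, group 17) vs As (period 4, group 15): the stated order agrees with the simple trend.
(B) S (period 3, group 16) vs Sn (period 5, group 14): the stated order agrees with the simple trend.
(C) Sn (period 5, group 14) vs Sr (period 5, group 2): the stated order agrees with the simple trend.
(D) Mg (period 3, group 2) vs Al (period 3, group 13): the stated order contradicts the simple trend.
The exception is (D): Al's single 3p electron is easier to remove than one from Mg's filled 3s².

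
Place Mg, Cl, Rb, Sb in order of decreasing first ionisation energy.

Mg is in period 3, group 2; Cl is in period 3, group 17; Rb is in period 5, group 1; Sb is in period 5, group 15.
Removing the outermost electron gets harder across a period and easier down a group.
Neither a single period nor a single group — weigh both effects.
Mg > Rb: relative to Rb, both the across-period and down-group shifts push Mg's first ionization energy up.
Sb > Mg: period and group pull opposite ways; the across-period shift dominates (831 vs 738 kJ/mol).
Cl > Sb: relative to Sb, both the across-period and down-group shifts push Cl's first ionization energy up.
For reference (kJ/mol): Mg 738, Cl 1251, Rb 403, Sb 831.
So from highest to lowest: Cl > Sb > Mg > Rb.

Cl > Sb > Mg > Rb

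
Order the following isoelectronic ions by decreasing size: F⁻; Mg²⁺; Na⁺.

F⁻ > Na⁺ > Mg²⁺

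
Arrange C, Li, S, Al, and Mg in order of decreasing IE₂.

IE_2 is the cost of taking one more electron from the +1 cation: C⁺ still has 3 valence electrons; Li⁺ is the bare [He] core; S⁺ still has 5 valence electrons; Al⁺ still has 2 valence electrons; Mg⁺ still has 1 valence electron.
Breaking into a closed-shell core is much more expensive than removing a leftover valence electron — Li has the largest IE_2 here.
Valence configurations: C⁺ [He]2s²2p¹, S⁺ [Ne]3s²3p³, Al⁺ [Ne]3s², Mg⁺ [Ne]3s¹.
Tabulated IE_2 (kJ/mol): C 2353, Li 7298, S 2252, Al 1817, Mg 1451.
So the second ionization energies run Mg < Al < S < C < Li.

Li > C > S > Al > Mg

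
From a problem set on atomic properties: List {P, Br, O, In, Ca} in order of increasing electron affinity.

O is in period 2, group 16; P is in period 3, group 15; Ca is in period 4, group 2; Br is in period 4, group 17; In is in period 5, group 13.
Adding an electron releases more energy for atoms nearer the top right (short of the noble gases).
These span different periods and groups, so the two trends combine.
In > Ca: the two effects oppose for this pair; the across-period effect wins (29 vs 2 kJ/mol).
P > In: both effects reinforce here, so P is clearly the higher of the two.
O > P: both effects reinforce here, so O is clearly the higher of the two.
Br > O: the two effects oppose for this pair; the across-period effect wins (325 vs 141 kJ/mol).
Tabulated electron affinity (kJ/mol): O 141, P 72, Ca 2, Br 325, In 29.
So from lowest to highest: Ca < In < P < O < Br.

Ca, In, P, O, Br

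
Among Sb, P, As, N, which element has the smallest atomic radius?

N

N is in period 2, group 15; P is in period 3, group 15; As is in period 4, group 15; Sb is in period 5, group 15.
Atomic radius shrinks across a period as nuclear charge pulls the same shell inward, and grows down a group as new shells are added.
All are in group 15, so atomic radius increases down the group.
The smallest atomic radius among these belongs to N.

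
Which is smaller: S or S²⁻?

S

Forming S²⁻ adds 2 electrons to S. More electron–electron repulsion in the same shell, with unchanged nuclear charge, lets the cloud expand.
An anion is larger than its parent atom: S²⁻ > S.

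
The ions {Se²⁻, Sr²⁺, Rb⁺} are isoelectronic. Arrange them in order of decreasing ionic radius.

Se²⁻ > Rb⁺ > Sr²⁺

All of these have 36 electrons, so size is governed by nuclear charge alone: the more protons, the stronger the pull on the same electron cloud, and the smaller the ion.
Nuclear charges: Sr²⁺ (Z=38), Rb⁺ (Z=37), Se²⁻ (Z=34).
Largest to smallest: Se²⁻ > Rb⁺ > Sr²⁺.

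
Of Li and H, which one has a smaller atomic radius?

H is in period 1, group 1; Li is in period 2, group 1.
Moving right in a period, electrons are added to the same shell under a stronger nuclear pull, so atoms get smaller; moving down, a new shell is opened and atoms get larger.
All are in group 1, so atomic radius increases down the group.
So H has the smaller atomic radius (H < Li).

H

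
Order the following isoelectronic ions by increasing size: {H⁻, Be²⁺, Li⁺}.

All of these have 2 electrons, so size is governed by nuclear charge alone: the more protons, the stronger the pull on the same electron cloud, and the smaller the ion.
Nuclear charges: Be²⁺ (Z=4), Li⁺ (Z=3), H⁻ (Z=1).
Smallest to largest: Be²⁺ < Li⁺ < H⁻.

Be²⁺, Li⁺, H⁻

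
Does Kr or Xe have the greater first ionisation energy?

Kr is in period 4, group 18; Xe is in period 5, group 18.
First ionization energy rises across a period (greater Z_eff holds electrons more tightly) and falls down a group (valence electrons are farther from the nucleus).
All are in group 18, so first ionization energy increases up the group.
So Kr has the greater first ionisation energy (Kr > Xe).

Kr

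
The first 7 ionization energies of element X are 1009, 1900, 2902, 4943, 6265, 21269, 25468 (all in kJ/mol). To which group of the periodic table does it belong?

Group 15

Look for the largest jump between consecutive ionization energies: IE6/IE5 ≈ 3.4, far larger than any earlier ratio.
That jump marks the point where a core electron is being removed. So the atom has 5 valence electrons.
A main-group element with 5 valence electrons is in group 15.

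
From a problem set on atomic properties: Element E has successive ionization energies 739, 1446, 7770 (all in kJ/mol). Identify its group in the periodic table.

Group 2

Look for the largest jump between consecutive ionization energies: IE3/IE2 ≈ 5.4, far larger than any earlier ratio.
That jump marks the point where a core electron is being removed. So the atom has 2 valence electrons.
A main-group element with 2 valence electrons is in group 2.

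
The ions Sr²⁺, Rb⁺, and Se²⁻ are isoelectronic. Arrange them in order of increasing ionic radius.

All of these have 36 electrons, so size is governed by nuclear charge alone: the more protons, the stronger the pull on the same electron cloud, and the smaller the ion.
Nuclear charges: Sr²⁺ (Z=38), Rb⁺ (Z=37), Se²⁻ (Z=34).
Smallest to largest: Sr²⁺ < Rb⁺ < Se²⁻.

Sr²⁺ < Rb⁺ < Se²⁻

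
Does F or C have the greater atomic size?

C is in period 2, group 14; F is in period 2, group 17.
Across a period the added protons contract the valence shell; down a group each new principal shell makes the atom larger.
All lie in period 2, so atomic radius increases right to left.
So C has the greater atomic size (C > F).

C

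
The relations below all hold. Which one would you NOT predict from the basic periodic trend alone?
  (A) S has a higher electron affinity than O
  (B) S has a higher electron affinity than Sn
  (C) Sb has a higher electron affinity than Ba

The general trend: electron affinity increases across a period and decreases down a group.
(A) S (period 3, group 16) vs O (period 2, group 16): the stated order contradicts the simple trend.
(B) S (period 3, group 16) vs Sn (period 5, group 14): the stated order agrees with the simple trend.
(C) Sb (period 5, group 15) vs Ba (period 6, group 2): the stated order agrees with the simple trend.
The exception is (A): the compact 2p subshell of O repels the added electron more than S's larger 3p does.

(A)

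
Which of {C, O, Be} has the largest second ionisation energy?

Consider each +1 ion: C⁺ still has 3 valence electrons; O⁺ still has 5 valence electrons; Be⁺ still has 1 valence electron.
All are still removing valence electrons, so compare the +1 ions as you would atoms: IE_2 generally rises across a period (higher Z_eff) and falls down a group (larger shell), subject to the usual subshell exceptions.
Valence configurations: C⁺ [He]2s²2p¹, O⁺ [He]2s²2p³, Be⁺ [He]2s¹.
Tabulated IE_2 (kJ/mol): C 2353, O 3388, Be 1757.
So the second ionization energies run Be < C < O.

O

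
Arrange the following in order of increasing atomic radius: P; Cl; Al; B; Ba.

B, Cl, P, Al, Ba

B is in period 2, group 13; Al is in period 3, group 13; P is in period 3, group 15; Cl is in period 3, group 17; Ba is in period 6, group 2.
Radius decreases left→right (rising Z_eff, same n) and increases top→bottom (higher n).
Neither a single period nor a single group — weigh both effects.
Cl > B: the two effects oppose for this pair; the down-group effect wins (99 vs 85 pm).
P > Cl: P lies to the left of Cl in period 3, so the across-period effect alone puts P larger.
Al > P: both are in period 3; the period trend gives Al the larger value.
Ba > Al: both effects reinforce here, so Ba is clearly the larger of the two.
For reference (pm): B 85, Al 126, P 111, Cl 99, Ba 196.
So from smallest to largest: B < Cl < P < Al < Ba.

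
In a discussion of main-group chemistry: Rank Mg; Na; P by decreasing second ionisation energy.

After 1 electron has been removed, what remains? Mg⁺ still has 1 valence electron; Na⁺ is the bare [Ne] core; P⁺ still has 4 valence electrons.
Core electrons are held far more tightly than valence electrons, so Na tops the IE_2 order.
Valence configurations: Mg⁺ [Ne]3s¹, P⁺ [Ne]3s²3p².
The numbers (kJ/mol): Mg 1451, Na 4562, P 1907.
So the second ionization energies run Mg < P < Na.

Na, P, Mg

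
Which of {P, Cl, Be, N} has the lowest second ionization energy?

Be

IE_2 is the cost of taking one more electron from the +1 cation: P⁺ still has 4 valence electrons; Cl⁺ still has 6 valence electrons; Be⁺ still has 1 valence electron; N⁺ still has 4 valence electrons.
All are still removing valence electrons, so compare the +1 ions as you would atoms: IE_2 generally rises across a period (higher Z_eff) and falls down a group (larger shell), subject to the usual subshell exceptions.
Valence configurations: P⁺ [Ne]3s²3p², Cl⁺ [Ne]3s²3p⁴, Be⁺ [He]2s¹, N⁺ [He]2s²2p².
Tabulated IE_2 (kJ/mol): P 1907, Cl 2298, Be 1757, N 2856.
So the second ionization energies run Be < P < Cl < N.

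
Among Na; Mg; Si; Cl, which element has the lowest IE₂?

Mg

Consider each +1 ion: Na⁺ is the bare [Ne] core; Mg⁺ still has 1 valence electron; Si⁺ still has 3 valence electrons; Cl⁺ still has 6 valence electrons.
Core electrons are held far more tightly than valence electrons, so Na tops the IE_2 order.
Valence configurations: Mg⁺ [Ne]3s¹, Si⁺ [Ne]3s²3p¹, Cl⁺ [Ne]3s²3p⁴.
The numbers (kJ/mol): Na 4562, Mg 1451, Si 1577, Cl 2298.
So the second ionization energies run Mg < Si < Cl < Na.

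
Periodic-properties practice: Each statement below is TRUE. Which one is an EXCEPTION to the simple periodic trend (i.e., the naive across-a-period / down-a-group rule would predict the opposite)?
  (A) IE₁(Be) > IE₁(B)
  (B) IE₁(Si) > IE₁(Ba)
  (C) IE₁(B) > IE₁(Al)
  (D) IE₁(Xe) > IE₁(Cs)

The general trend: IE₁ increases across a period and decreases down a group.
(A) Be (period 2, group 2) vs B (period 2, group 13): the stated order contradicts the simple trend.
(B) Si (period 3, group 14) vs Ba (period 6, group 2): the stated order agrees with the simple trend.
(C) B (period 2, group 13) vs Al (period 3, group 13): the stated order agrees with the simple trend.
(D) Xe (period 5, group 18) vs Cs (period 6, group 1): the stated order agrees with the simple trend.
The exception is (A): removing B's lone 2p electron is easier than breaking Be's filled 2s².

(A)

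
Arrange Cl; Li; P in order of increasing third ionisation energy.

After 2 electrons have been removed, what remains? Cl²⁺ still has 5 valence electrons; Li²⁺ is already 1 electron into the core; P²⁺ still has 3 valence electrons.
Pulling an electron out of a noble-gas core costs far more than removing a remaining valence electron, so Li sits at the high end of IE_3.
Valence configurations: Cl²⁺ [Ne]3s²3p³, P²⁺ [Ne]3s²3p¹.
Tabulated IE_3 (kJ/mol): Cl 3822, Li 11815, P 2914.
Overall IE_3 order: P < Cl < Li.

P, Cl, Li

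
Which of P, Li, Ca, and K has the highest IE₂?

Li

Consider each +1 ion: P⁺ still has 4 valence electrons; Li⁺ is the bare [He] core; Ca⁺ still has 1 valence electron; K⁺ is the bare [Ar] core.
Core electrons are held far more tightly than valence electrons, so K and Li top the IE_2 order.
Valence configurations: P⁺ [Ne]3s²3p², Ca⁺ [Ar]4s¹.
The numbers (kJ/mol): P 1907, Li 7298, Ca 1145, K 3052.
So the second ionization energies run Ca < P < K < Li.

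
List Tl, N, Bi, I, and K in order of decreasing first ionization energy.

N, I, Bi, Tl, K

N is in period 2, group 15; K is in period 4, group 1; I is in period 5, group 17; Tl is in period 6, group 13; Bi is in period 6, group 15.
Removing the outermost electron gets harder across a period and easier down a group.
Neither a single period nor a single group — weigh both effects.
Tl > K: the two effects oppose for this pair; the across-period effect wins (589 vs 419 kJ/mol).
Bi > Tl: Bi lies to the right of Tl in period 6, so the across-period effect alone puts Bi higher.
I > Bi: both effects reinforce here, so I is clearly the higher of the two.
N > I: period and group pull opposite ways; the down-group shift dominates (1402 vs 1008 kJ/mol).
Approximate values (kJ/mol): N 1402, K 419, I 1008, Tl 589, Bi 703.
So from highest to lowest: N > I > Bi > Tl > K.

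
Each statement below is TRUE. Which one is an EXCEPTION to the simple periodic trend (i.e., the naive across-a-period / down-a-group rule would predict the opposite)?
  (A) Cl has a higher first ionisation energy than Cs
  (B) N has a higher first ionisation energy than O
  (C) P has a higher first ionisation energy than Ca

(B)

The general trend: first ionisation energy increases across a period and decreases down a group.
(A) Cl (period 3, group 17) vs Cs (period 6, group 1): the stated order agrees with the simple trend.
(B) N (period 2, group 15) vs O (period 2, group 16): the stated order contradicts the simple trend.
(C) P (period 3, group 15) vs Ca (period 4, group 2): the stated order agrees with the simple trend.
The exception is (B): pairing an electron in O's 2p⁴ costs repulsion energy, so O ionizes more easily than half-filled N (2p³).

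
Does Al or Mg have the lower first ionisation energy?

Mg is in period 3, group 2; Al is in period 3, group 13.
IE₁ increases left→right with effective nuclear charge and decreases top→bottom as the valence shell moves farther out.
All lie in period 3; the across-period trend (first ionization energy increases left to right) applies, with the exception below.
Note the exception: Mg has a higher first ionization energy than Al, contrary to the simple trend — Al's single 3p electron is easier to remove than one from Mg's filled 3s².
Tabulated first ionization energy (kJ/mol): Mg 738, Al 578.
So Al has the lower first ionisation energy (Al < Mg).

Al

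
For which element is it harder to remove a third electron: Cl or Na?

Consider each +2 ion: Cl²⁺ still has 5 valence electrons; Na²⁺ is already 1 electron into the core.
Breaking into a closed-shell core is much more expensive than removing a leftover valence electron — Na has the largest IE_3 here.
The numbers (kJ/mol): Cl 3822, Na 6910.
Putting it together, IE_3: Cl < Na.

Na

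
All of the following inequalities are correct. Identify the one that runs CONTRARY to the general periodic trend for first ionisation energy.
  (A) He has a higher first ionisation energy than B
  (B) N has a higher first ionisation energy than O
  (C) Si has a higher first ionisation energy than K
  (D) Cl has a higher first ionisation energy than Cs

(B)

The general trend: first ionisation energy increases across a period and decreases down a group.
(A) He (period 1, group 18) vs B (period 2, group 13): the stated order agrees with the simple trend.
(B) N (period 2, group 15) vs O (period 2, group 16): the stated order contradicts the simple trend.
(C) Si (period 3, group 14) vs K (period 4, group 1): the stated order agrees with the simple trend.
(D) Cl (period 3, group 17) vs Cs (period 6, group 1): the stated order agrees with the simple trend.
The exception is (B): pairing an electron in O's 2p⁴ costs repulsion energy, so O ionizes more easily than half-filled N (2p³).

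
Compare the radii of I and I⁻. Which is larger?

I⁻

Forming I⁻ adds 1 electron to I. More electron–electron repulsion in the same shell, with unchanged nuclear charge, lets the cloud expand.
An anion is larger than its parent atom: I⁻ > I.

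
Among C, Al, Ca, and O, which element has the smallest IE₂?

IE_2 is the cost of taking one more electron from the +1 cation: C⁺ still has 3 valence electrons; Al⁺ still has 2 valence electrons; Ca⁺ still has 1 valence electron; O⁺ still has 5 valence electrons.
All are still removing valence electrons, so compare the +1 ions as you would atoms: IE_2 generally rises across a period (higher Z_eff) and falls down a group (larger shell), subject to the usual subshell exceptions.
Valence configurations: C⁺ [He]2s²2p¹, Al⁺ [Ne]3s², Ca⁺ [Ar]4s¹, O⁺ [He]2s²2p³.
The numbers (kJ/mol): C 2353, Al 1817, Ca 1145, O 3388.
Putting it together, IE_2: Ca < Al < C < O.

Ca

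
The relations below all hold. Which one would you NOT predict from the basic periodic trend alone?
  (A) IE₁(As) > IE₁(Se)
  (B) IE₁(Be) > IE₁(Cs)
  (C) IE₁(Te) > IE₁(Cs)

(A)

The general trend: IE₁ increases across a period and decreases down a group.
(A) As (period 4, group 15) vs Se (period 4, group 16): the stated order contradicts the simple trend.
(B) Be (period 2, group 2) vs Cs (period 6, group 1): the stated order agrees with the simple trend.
(C) Te (period 5, group 16) vs Cs (period 6, group 1): the stated order agrees with the simple trend.
The exception is (A): Se (4p⁴) ionizes more easily than half-filled As (4p³).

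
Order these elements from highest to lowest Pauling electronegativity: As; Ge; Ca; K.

As > Ge > Ca > K

K is in period 4, group 1; Ca is in period 4, group 2; Ge is in period 4, group 14; As is in period 4, group 15.
Smaller atoms with higher effective nuclear charge are more electronegative.
All lie in period 4, so electronegativity increases left to right.
So from highest to lowest: As > Ge > Ca > K.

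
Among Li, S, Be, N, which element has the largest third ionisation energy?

Be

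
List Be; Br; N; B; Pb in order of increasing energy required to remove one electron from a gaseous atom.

Be is in period 2, group 2; B is in period 2, group 13; N is in period 2, group 15; Br is in period 4, group 17; Pb is in period 6, group 14.
IE₁ increases left→right with effective nuclear charge and decreases top→bottom as the valence shell moves farther out.
Neither a single period nor a single group — weigh both effects.
B > Pb: the two effects oppose for this pair; the down-group effect wins (801 vs 716 kJ/mol).
Be > B: this pair runs against the simple trend — see the exception note.
Br > Be: the two effects oppose for this pair; the across-period effect wins (1140 vs 900 kJ/mol).
N > Br: period and group pull opposite ways; the down-group shift dominates (1402 vs 1140 kJ/mol).
Note the exception: Be has a higher first ionization energy than B, contrary to the simple trend — removing B's lone 2p electron is easier than breaking Be's filled 2s².
For reference (kJ/mol): Be 900, B 801, N 1402, Br 1140, Pb 716.
So from lowest to highest: Pb < B < Be < Br < N.

Pb < B < Be < Br < N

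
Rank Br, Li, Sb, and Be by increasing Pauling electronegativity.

Li, Be, Sb, Br

Li is in period 2, group 1; Be is in period 2, group 2; Br is in period 4, group 17; Sb is in period 5, group 15.
Atoms toward the upper right of the periodic table pull bonding electrons most strongly.
Neither a single period nor a single group — weigh both effects.
Be > Li: both are in period 2; the period trend gives Be the larger value.
Sb > Be: period and group pull opposite ways; the across-period shift dominates (2.05 vs 1.57).
Br > Sb: relative to Sb, both the across-period and down-group shifts push Br's electronegativity up.
Approximate values (Pauling): Li 0.98, Be 1.57, Br 2.96, Sb 2.05.
So from lowest to highest: Li < Be < Sb < Br.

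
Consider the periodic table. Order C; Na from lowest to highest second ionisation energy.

C < Na

The second ionization energy removes an electron from the +1 ion. For each element: C⁺ still has 3 valence electrons; Na⁺ is the bare [Ne] core.
Breaking into a closed-shell core is much more expensive than removing a leftover valence electron — Na has the largest IE_2 here.
The numbers (kJ/mol): C 2353, Na 4562.
So the second ionization energies run C < Na.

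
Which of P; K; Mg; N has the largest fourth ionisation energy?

Mg

After 3 electrons have been removed, what remains? P³⁺ still has 2 valence electrons; K³⁺ is already 2 electrons into the core; Mg³⁺ is already 1 electron into the core; N³⁺ still has 2 valence electrons.
Usually core removal costs more than valence removal, but here the competition is close: a tightly held n=2 valence electron can cost more to remove than an n=3 core electron, so the actual values have to decide it.
Valence configurations: P³⁺ [Ne]3s², N³⁺ [He]2s².
Tabulated IE_4 (kJ/mol): P 4964, K 5877, Mg 10543, N 7475.
Hence IE_4: P < K < N < Mg.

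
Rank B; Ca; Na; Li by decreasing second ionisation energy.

Li > Na > B > Ca

Consider each +1 ion: B⁺ still has 2 valence electrons; Ca⁺ still has 1 valence electron; Na⁺ is the bare [Ne] core; Li⁺ is the bare [He] core.
Breaking into a closed-shell core is much more expensive than removing a leftover valence electron — Na and Li have the largest IE_2 here.
Valence configurations: B⁺ [He]2s², Ca⁺ [Ar]4s¹.
The numbers (kJ/mol): B 2427, Ca 1145, Na 4562, Li 7298.
So the second ionization energies run Ca < B < Na < Li.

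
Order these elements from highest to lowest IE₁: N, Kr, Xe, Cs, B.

N > Kr > Xe > B > Cs

B is in period 2, group 13; N is in period 2, group 15; Kr is in period 4, group 18; Xe is in period 5, group 18; Cs is in period 6, group 1.
IE₁ increases left→right with effective nuclear charge and decreases top→bottom as the valence shell moves farther out.
Here both period and group differ, so the two effects have to be weighed against each other.
B > Cs: both effects reinforce here, so B is clearly the higher of the two.
Xe > B: period and group pull opposite ways; the across-period shift dominates (1170 vs 801 kJ/mol).
Kr > Xe: Kr sits above Xe in group 18, so the down-group effect alone puts Kr higher.
N > Kr: period and group pull opposite ways; the down-group shift dominates (1402 vs 1351 kJ/mol).
Tabulated first ionization energy (kJ/mol): B 801, N 1402, Kr 1351, Xe 1170, Cs 376.
So from highest to lowest: N > Kr > Xe > B > Cs.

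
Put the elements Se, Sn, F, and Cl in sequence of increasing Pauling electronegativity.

Sn < Se < Cl < F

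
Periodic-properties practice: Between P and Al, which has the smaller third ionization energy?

Al

Consider each +2 ion: P²⁺ still has 3 valence electrons; Al²⁺ still has 1 valence electron.
All are still removing valence electrons, so compare the +2 ions as you would atoms: IE_3 generally rises across a period (higher Z_eff) and falls down a group (larger shell), subject to the usual subshell exceptions.
Valence configurations: P²⁺ [Ne]3s²3p¹, Al²⁺ [Ne]3s¹.
The numbers (kJ/mol): P 2914, Al 2745.
So the third ionization energies run Al < P.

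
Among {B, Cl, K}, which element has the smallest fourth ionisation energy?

Cl

IE_4 is the cost of taking one more electron from the +3 cation: B³⁺ is the bare [He] core; Cl³⁺ still has 4 valence electrons; K³⁺ is already 2 electrons into the core.
Core electrons are held far more tightly than valence electrons, so K and B top the IE_4 order.
Approximate IE_4 values (kJ/mol): B 25026, Cl 5159, K 5877.
Overall IE_4 order: Cl < K < B.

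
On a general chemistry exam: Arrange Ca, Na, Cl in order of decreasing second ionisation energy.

The second ionization energy removes an electron from the +1 ion. For each element: Ca⁺ still has 1 valence electron; Na⁺ is the bare [Ne] core; Cl⁺ still has 6 valence electrons.
Pulling an electron out of a noble-gas core costs far more than removing a remaining valence electron, so Na sits at the high end of IE_2.
Valence configurations: Ca⁺ [Ar]4s¹, Cl⁺ [Ne]3s²3p⁴.
Approximate IE_2 values (kJ/mol): Ca 1145, Na 4562, Cl 2298.
So the second ionization energies run Ca < Cl < Na.

Na, Cl, Ca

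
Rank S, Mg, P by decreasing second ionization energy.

S, P, Mg

The second ionization energy removes an electron from the +1 ion. For each element: S⁺ still has 5 valence electrons; Mg⁺ still has 1 valence electron; P⁺ still has 4 valence electrons.
All are still removing valence electrons, so compare the +1 ions as you would atoms: IE_2 generally rises across a period (higher Z_eff) and falls down a group (larger shell), subject to the usual subshell exceptions.
Valence configurations: S⁺ [Ne]3s²3p³, Mg⁺ [Ne]3s¹, P⁺ [Ne]3s²3p².
Tabulated IE_2 (kJ/mol): S 2252, Mg 1451, P 1907.
Overall IE_2 order: Mg < P < S.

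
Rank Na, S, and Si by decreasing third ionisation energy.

Na, S, Si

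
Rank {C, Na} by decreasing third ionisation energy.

Consider each +2 ion: C²⁺ still has 2 valence electrons; Na²⁺ is already 1 electron into the core.
Pulling an electron out of a noble-gas core costs far more than removing a remaining valence electron, so Na sits at the high end of IE_3.
Approximate IE_3 values (kJ/mol): C 4620, Na 6910.
Putting it together, IE_3: C < Na.

Na > C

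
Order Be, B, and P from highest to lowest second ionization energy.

After 1 electron has been removed, what remains? Be⁺ still has 1 valence electron; B⁺ still has 2 valence electrons; P⁺ still has 4 valence electrons.
All are still removing valence electrons, so compare the +1 ions as you would atoms: IE_2 generally rises across a period (higher Z_eff) and falls down a group (larger shell), subject to the usual subshell exceptions.
Valence configurations: Be⁺ [He]2s¹, B⁺ [He]2s², P⁺ [Ne]3s²3p².
The numbers (kJ/mol): Be 1757, B 2427, P 1907.
So the second ionization energies run Be < P < B.

B, P, Be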